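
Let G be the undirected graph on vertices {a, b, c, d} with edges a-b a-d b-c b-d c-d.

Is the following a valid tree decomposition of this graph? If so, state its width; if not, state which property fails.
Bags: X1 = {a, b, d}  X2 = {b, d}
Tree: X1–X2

No — vertex c appears in no bag.

A tree decomposition must satisfy three properties: every vertex lies in some bag; for every edge, both endpoints lie together in some bag; and for every vertex, the bags containing it form a connected subtree. Here vertex c appears in no bag, so the decomposition is invalid.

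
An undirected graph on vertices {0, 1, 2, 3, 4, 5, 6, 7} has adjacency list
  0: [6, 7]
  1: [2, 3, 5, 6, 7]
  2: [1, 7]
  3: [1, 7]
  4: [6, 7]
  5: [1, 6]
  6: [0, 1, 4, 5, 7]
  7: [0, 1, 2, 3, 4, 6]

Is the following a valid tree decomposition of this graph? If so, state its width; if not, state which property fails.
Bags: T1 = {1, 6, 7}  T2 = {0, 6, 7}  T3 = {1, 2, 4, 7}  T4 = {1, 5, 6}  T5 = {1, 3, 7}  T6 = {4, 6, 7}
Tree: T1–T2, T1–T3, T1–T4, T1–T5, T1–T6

No — bags containing vertex 4 are not connected in the tree.

A tree decomposition must satisfy three properties: every vertex lies in some bag; for every edge, both endpoints lie together in some bag; and for every vertex, the bags containing it form a connected subtree. Here bags containing vertex 4 are not connected in the tree, so the decomposition is invalid.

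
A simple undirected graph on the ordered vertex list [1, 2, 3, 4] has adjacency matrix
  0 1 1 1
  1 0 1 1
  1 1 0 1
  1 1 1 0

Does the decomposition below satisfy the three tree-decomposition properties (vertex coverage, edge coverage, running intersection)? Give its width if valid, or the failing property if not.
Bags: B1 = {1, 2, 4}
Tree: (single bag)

No — vertex 3 appears in no bag.

A tree decomposition must satisfy three properties: every vertex lies in some bag; for every edge, both endpoints lie together in some bag; and for every vertex, the bags containing it form a connected subtree. Here vertex 3 appears in no bag, so the decomposition is invalid.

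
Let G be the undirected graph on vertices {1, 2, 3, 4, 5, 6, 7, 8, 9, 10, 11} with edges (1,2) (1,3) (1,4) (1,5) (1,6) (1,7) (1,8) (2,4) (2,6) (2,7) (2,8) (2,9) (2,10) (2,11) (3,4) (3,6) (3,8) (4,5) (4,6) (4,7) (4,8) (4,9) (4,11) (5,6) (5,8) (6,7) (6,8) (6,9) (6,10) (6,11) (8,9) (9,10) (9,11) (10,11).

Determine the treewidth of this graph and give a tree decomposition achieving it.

Treewidth 4.
One such decomposition:
Bags: B1 = {1, 2, 4, 6, 8}  B2 = {2, 4, 6, 8, 9}  B3 = {1, 2, 4, 6, 7}  B4 = {2, 4, 6, 9, 11}  B5 = {1, 3, 4, 6, 8}  B6 = {2, 6, 9, 10, 11}  B7 = {1, 4, 5, 6, 8}
Tree: B1–B2, B1–B3, B2–B4, B1–B5, B4–B6, B1–B7

The largest bag has 5 vertices, giving width 4; this decomposition certifies tw(G) ≤ 4. On the other hand G contains the 5-clique {2, 6, 9, 10, 11}. A clique must lie in a single bag of any decomposition, so no decomposition can have width below 4. The upper and lower bounds meet at 4, so that is the treewidth.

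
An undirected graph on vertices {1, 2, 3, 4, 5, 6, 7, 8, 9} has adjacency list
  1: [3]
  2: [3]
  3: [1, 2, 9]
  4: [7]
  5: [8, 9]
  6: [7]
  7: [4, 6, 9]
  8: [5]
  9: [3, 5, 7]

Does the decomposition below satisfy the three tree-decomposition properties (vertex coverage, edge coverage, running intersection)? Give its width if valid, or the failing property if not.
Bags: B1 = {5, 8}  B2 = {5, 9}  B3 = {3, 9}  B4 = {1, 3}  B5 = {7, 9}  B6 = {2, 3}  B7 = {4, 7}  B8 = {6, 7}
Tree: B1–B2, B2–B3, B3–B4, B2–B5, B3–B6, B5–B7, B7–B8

Every vertex of G appears in some bag (union = {1, 2, 3, 4, 5, 6, 7, 8, 9}); every edge is covered by a bag; and for each vertex v the set of bags containing v is connected in the bag tree. The decomposition is therefore valid. The largest bag has 2 vertices, so the width is 1.

Yes; width 1.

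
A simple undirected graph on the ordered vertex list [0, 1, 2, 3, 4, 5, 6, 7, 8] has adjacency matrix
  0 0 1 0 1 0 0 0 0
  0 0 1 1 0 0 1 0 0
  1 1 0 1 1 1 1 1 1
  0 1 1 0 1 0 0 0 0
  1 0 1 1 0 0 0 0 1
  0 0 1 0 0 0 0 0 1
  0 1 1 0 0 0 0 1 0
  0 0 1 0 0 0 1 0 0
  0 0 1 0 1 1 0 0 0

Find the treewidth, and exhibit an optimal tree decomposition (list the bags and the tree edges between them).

Each bag holds 3 vertices, so the decomposition has width 2, which upper-bounds the treewidth. For the lower bound, the 3 vertices {1, 2, 3} are pairwise adjacent, and any tree decomposition puts a clique entirely inside one bag — forcing width ≥ 2. The upper and lower bounds meet at 2, so that is the treewidth.

Treewidth 2.
One optimal decomposition is:
Bags: B1 = {2, 3, 4}  B2 = {0, 2, 4}  B3 = {1, 2, 3}  B4 = {1, 2, 6}  B5 = {2, 6, 7}  B6 = {2, 4, 8}  B7 = {2, 5, 8}
Tree: B1–B2, B1–B3, B3–B4, B4–B5, B1–B6, B6–B7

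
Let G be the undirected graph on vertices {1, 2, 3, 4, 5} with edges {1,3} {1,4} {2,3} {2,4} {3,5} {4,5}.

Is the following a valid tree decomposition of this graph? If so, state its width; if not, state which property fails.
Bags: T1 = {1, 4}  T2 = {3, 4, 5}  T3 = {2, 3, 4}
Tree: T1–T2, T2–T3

No — edge (3,1) lies in no bag.

A tree decomposition must satisfy three properties: every vertex lies in some bag; for every edge, both endpoints lie together in some bag; and for every vertex, the bags containing it form a connected subtree. Here edge (3,1) lies in no bag, so the decomposition is invalid.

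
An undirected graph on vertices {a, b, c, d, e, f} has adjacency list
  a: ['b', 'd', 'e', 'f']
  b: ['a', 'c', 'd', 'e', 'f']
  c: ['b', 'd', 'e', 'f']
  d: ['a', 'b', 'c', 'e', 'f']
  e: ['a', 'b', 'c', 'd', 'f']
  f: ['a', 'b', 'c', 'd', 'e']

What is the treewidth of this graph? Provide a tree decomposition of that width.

Each bag holds 5 vertices, so the decomposition has width 4, which upper-bounds the treewidth. For the lower bound, the 5 vertices {b, c, d, e, f} are pairwise adjacent, and any tree decomposition puts a clique entirely inside one bag — forcing width ≥ 4. The upper and lower bounds meet at 4, so that is the treewidth.

Treewidth 4.
One such decomposition:
Bags: B1 = {a, b, d, e, f}  B2 = {b, c, d, e, f}
Tree: B1–B2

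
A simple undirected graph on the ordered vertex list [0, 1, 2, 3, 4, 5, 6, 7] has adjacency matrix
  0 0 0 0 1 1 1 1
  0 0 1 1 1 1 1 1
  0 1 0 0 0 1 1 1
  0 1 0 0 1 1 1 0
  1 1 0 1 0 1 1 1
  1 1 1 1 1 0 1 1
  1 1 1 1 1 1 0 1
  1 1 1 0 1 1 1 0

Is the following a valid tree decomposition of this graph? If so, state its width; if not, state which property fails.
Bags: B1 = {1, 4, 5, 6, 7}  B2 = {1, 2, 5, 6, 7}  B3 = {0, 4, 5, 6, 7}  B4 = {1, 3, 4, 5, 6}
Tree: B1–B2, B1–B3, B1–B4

Yes; width 4.

Checking the three conditions: (i) the bags cover all of {0, 1, 2, 3, 4, 5, 6, 7}; (ii) for each edge, some bag contains both endpoints; (iii) the bags containing any fixed vertex form a subtree. All hold, so the decomposition is valid with width 5 − 1 = 4.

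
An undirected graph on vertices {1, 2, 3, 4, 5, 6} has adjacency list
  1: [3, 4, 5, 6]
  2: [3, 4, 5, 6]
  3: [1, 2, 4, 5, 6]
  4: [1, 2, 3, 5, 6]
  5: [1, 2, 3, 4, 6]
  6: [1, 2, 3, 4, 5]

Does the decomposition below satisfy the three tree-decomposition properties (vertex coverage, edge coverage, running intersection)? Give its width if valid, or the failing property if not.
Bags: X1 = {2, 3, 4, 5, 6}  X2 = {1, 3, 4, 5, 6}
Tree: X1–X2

Yes; width 4.

Every vertex of G appears in some bag (union = {1, 2, 3, 4, 5, 6}); every edge is covered by a bag; and for each vertex v the set of bags containing v is connected in the bag tree. The decomposition is therefore valid. The largest bag has 5 vertices, so the width is 4.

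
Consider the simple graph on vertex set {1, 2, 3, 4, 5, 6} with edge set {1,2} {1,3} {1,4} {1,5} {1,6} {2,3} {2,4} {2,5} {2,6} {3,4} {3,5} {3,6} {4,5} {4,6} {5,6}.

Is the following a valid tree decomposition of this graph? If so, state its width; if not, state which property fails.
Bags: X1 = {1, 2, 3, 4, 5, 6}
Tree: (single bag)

Yes; width 5.

Checking the three conditions: (i) the bags cover all of {1, 2, 3, 4, 5, 6}; (ii) for each edge, some bag contains both endpoints; (iii) the bags containing any fixed vertex form a subtree. All hold, so the decomposition is valid with width 6 − 1 = 5.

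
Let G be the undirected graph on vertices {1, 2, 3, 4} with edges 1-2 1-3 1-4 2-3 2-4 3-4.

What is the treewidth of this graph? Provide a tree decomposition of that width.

Treewidth 3.
Bags: B1 = {1, 2, 3, 4}
Tree: (single bag)

A single bag containing all 4 vertices is trivially a valid decomposition of width 3. Conversely, {1, 2, 3, 4} is a clique of size 4, and the vertices of any clique must share a bag in every tree decomposition; so some bag has ≥ 4 vertices and tw(G) ≥ 3. Hence tw(G) = 3 exactly.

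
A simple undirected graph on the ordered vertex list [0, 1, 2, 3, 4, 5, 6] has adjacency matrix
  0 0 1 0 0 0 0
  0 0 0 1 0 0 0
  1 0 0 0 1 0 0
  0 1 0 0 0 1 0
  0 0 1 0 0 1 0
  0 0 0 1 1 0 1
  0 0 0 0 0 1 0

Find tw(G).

1

A width-1 tree decomposition is:
Bags: B1 = {3, 5}  B2 = {1, 3}  B3 = {4, 5}  B4 = {2, 4}  B5 = {0, 2}  B6 = {5, 6}
Tree: B1–B2, B1–B3, B3–B4, B4–B5, B1–B6
Each bag holds 2 vertices, so the decomposition has width 1, which upper-bounds the treewidth. Any graph with an edge has treewidth ≥ 1, and G has the edge 5–3. Therefore the treewidth is 1.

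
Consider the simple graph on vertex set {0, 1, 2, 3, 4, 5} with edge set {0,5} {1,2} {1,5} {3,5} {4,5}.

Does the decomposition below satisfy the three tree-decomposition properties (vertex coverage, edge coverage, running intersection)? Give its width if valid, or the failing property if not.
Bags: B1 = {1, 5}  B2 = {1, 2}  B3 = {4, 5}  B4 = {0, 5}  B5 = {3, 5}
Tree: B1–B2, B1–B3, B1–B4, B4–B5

Yes; width 1.

Checking the three conditions: (i) the bags cover all of {0, 1, 2, 3, 4, 5}; (ii) for each edge, some bag contains both endpoints; (iii) the bags containing any fixed vertex form a subtree. All hold, so the decomposition is valid with width 2 − 1 = 1.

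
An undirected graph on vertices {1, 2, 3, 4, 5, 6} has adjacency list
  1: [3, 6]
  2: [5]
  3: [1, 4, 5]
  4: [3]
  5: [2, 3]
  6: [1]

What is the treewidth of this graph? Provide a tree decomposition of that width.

Treewidth 1.
One optimal decomposition is:
Bags: B1 = {1, 3}  B2 = {3, 4}  B3 = {3, 5}  B4 = {2, 5}  B5 = {1, 6}
Tree: B1–B2, B2–B3, B3–B4, B1–B5

Each bag holds 2 vertices, so the decomposition has width 1, which upper-bounds the treewidth. Since G has at least one edge (e.g. 3–1), it is not an edgeless graph, so tw(G) ≥ 1. Hence tw(G) = 1 exactly.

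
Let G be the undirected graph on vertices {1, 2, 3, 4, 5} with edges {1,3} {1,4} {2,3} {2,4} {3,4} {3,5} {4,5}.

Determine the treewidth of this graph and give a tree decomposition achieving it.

The largest bag has 3 vertices, giving width 2; this decomposition certifies tw(G) ≤ 2. For the lower bound, the 3 vertices {1, 3, 4} are pairwise adjacent, and any tree decomposition puts a clique entirely inside one bag — forcing width ≥ 2. The upper and lower bounds meet at 2, so that is the treewidth.

Treewidth 2.
One such decomposition:
Bags: B1 = {3, 4, 5}  B2 = {2, 3, 4}  B3 = {1, 3, 4}
Tree: B1–B2, B1–B3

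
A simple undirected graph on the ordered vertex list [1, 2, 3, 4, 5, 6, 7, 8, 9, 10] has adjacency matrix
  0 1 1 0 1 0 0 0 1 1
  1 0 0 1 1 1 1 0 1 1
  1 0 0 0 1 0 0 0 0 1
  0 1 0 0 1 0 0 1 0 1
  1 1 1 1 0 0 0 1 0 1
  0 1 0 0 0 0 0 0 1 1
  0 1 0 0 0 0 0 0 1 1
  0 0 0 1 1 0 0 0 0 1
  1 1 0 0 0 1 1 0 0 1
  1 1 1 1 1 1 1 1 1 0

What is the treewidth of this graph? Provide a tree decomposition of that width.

Treewidth 3.
One such decomposition:
Bags: B1 = {1, 2, 5, 10}  B2 = {1, 3, 5, 10}  B3 = {1, 2, 9, 10}  B4 = {2, 6, 9, 10}  B5 = {2, 7, 9, 10}  B6 = {2, 4, 5, 10}  B7 = {4, 5, 8, 10}
Tree: B1–B2, B1–B3, B3–B4, B3–B5, B1–B6, B6–B7

Each bag holds 4 vertices, so the decomposition has width 3, which upper-bounds the treewidth. On the other hand G contains the 4-clique {4, 5, 8, 10}. A clique must lie in a single bag of any decomposition, so no decomposition can have width below 3. Hence tw(G) = 3 exactly.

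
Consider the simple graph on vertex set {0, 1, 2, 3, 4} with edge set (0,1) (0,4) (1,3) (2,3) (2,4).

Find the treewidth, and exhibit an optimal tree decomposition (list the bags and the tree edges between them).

The largest bag has 3 vertices, giving width 2; this decomposition certifies tw(G) ≤ 2. For the lower bound, G contains the cycle 1–3–2–4–0–1, so G is not a forest; only forests have treewidth ≤ 1, hence tw(G) ≥ 2. Combining the bounds, tw(G) = 2.

Treewidth 2.
One optimal decomposition is:
Bags: B1 = {1, 2, 3}  B2 = {1, 2, 4}  B3 = {0, 1, 4}
Tree: B1–B2, B2–B3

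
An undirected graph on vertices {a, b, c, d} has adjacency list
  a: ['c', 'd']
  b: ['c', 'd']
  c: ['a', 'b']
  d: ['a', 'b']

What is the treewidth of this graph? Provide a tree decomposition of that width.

Each bag holds 3 vertices, so the decomposition has width 2, which upper-bounds the treewidth. Since c–a–d–b–c is a cycle in G, G is not acyclic. Forests are exactly the graphs of treewidth ≤ 1, so tw(G) ≥ 2. Hence tw(G) = 2 exactly.

Treewidth 2.
One such decomposition:
Bags: B1 = {a, c, d}  B2 = {b, c, d}
Tree: B1–B2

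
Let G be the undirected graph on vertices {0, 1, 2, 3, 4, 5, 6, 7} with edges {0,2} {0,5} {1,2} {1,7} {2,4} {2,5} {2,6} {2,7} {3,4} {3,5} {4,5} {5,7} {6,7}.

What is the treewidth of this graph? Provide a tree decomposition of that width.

Each bag holds 3 vertices, so the decomposition has width 2, which upper-bounds the treewidth. For the lower bound, the 3 vertices {1, 2, 7} are pairwise adjacent, and any tree decomposition puts a clique entirely inside one bag — forcing width ≥ 2. The upper and lower bounds meet at 2, so that is the treewidth.

Treewidth 2.
Bags: B1 = {0, 2, 5}  B2 = {2, 5, 7}  B3 = {1, 2, 7}  B4 = {2, 6, 7}  B5 = {2, 4, 5}  B6 = {3, 4, 5}
Tree: B1–B2, B2–B3, B3–B4, B2–B5, B5–B6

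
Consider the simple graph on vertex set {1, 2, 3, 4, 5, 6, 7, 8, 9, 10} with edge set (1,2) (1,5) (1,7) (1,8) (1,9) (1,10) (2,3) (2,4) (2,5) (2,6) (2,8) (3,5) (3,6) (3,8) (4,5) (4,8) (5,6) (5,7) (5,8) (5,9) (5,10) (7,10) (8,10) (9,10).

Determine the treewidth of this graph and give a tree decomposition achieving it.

Each bag holds 4 vertices, so the decomposition has width 3, which upper-bounds the treewidth. Conversely, {1, 2, 5, 8} is a clique of size 4, and the vertices of any clique must share a bag in every tree decomposition; so some bag has ≥ 4 vertices and tw(G) ≥ 3. Therefore the treewidth is 3.

Treewidth 3.
One such decomposition:
Bags: B1 = {2, 3, 5, 8}  B2 = {1, 2, 5, 8}  B3 = {2, 3, 5, 6}  B4 = {2, 4, 5, 8}  B5 = {1, 5, 8, 10}  B6 = {1, 5, 7, 10}  B7 = {1, 5, 9, 10}
Tree: B1–B2, B1–B3, B2–B4, B2–B5, B5–B6, B5–B7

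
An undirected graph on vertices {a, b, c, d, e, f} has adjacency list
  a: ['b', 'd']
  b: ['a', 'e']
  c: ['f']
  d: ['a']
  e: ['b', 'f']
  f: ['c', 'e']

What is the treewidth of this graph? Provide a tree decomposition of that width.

Treewidth 1.
Bags: B1 = {a, d}  B2 = {a, b}  B3 = {b, e}  B4 = {e, f}  B5 = {c, f}
Tree: B1–B2, B2–B3, B3–B4, B4–B5

Every bag has size at most 2, so the width is 2 − 1 = 1 and tw(G) ≤ 1. G has an edge, so its treewidth is at least 1. Therefore the treewidth is 1.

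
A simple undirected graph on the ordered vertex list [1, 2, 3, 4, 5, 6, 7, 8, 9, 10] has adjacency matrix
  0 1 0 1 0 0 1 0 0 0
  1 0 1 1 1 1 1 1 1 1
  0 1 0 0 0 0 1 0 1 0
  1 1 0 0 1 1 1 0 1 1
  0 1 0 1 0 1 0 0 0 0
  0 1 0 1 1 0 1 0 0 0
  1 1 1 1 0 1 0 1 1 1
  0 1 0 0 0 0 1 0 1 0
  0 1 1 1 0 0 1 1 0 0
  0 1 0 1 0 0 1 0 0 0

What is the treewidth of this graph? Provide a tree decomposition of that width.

The largest bag has 4 vertices, giving width 3; this decomposition certifies tw(G) ≤ 3. For the lower bound, the 4 vertices {2, 4, 5, 6} are pairwise adjacent, and any tree decomposition puts a clique entirely inside one bag — forcing width ≥ 3. Combining the bounds, tw(G) = 3.

Treewidth 3.
Bags: B1 = {2, 4, 7, 9}  B2 = {2, 3, 7, 9}  B3 = {2, 4, 6, 7}  B4 = {2, 4, 5, 6}  B5 = {2, 4, 7, 10}  B6 = {2, 7, 8, 9}  B7 = {1, 2, 4, 7}
Tree: B1–B2, B1–B3, B3–B4, B1–B5, B1–B6, B5–B7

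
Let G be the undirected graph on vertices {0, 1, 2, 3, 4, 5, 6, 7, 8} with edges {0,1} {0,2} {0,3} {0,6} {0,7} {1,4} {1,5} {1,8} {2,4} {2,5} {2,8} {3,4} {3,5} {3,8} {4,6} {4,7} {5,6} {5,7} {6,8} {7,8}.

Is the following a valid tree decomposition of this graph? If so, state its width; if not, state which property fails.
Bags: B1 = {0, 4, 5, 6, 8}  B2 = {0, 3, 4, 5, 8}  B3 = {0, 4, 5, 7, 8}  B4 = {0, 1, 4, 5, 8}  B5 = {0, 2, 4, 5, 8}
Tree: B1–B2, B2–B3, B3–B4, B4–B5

Yes; width 4.

Every vertex of G appears in some bag (union = {0, 1, 2, 3, 4, 5, 6, 7, 8}); every edge is covered by a bag; and for each vertex v the set of bags containing v is connected in the bag tree. The decomposition is therefore valid. The largest bag has 5 vertices, so the width is 4.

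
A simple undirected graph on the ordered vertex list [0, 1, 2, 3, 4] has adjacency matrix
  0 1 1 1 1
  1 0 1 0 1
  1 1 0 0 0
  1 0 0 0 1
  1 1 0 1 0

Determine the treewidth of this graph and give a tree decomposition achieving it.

Treewidth 2.
One optimal decomposition is:
Bags: B1 = {0, 1, 4}  B2 = {0, 3, 4}  B3 = {0, 1, 2}
Tree: B1–B2, B1–B3

The largest bag has 3 vertices, giving width 2; this decomposition certifies tw(G) ≤ 2. On the other hand G contains the 3-clique {0, 1, 2}. A clique must lie in a single bag of any decomposition, so no decomposition can have width below 2. The upper and lower bounds meet at 2, so that is the treewidth.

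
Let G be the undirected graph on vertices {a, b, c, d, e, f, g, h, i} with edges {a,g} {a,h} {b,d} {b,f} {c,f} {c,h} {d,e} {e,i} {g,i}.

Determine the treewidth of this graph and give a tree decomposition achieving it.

Treewidth 2.
One such decomposition:
Bags: B1 = {a, c, h}  B2 = {a, c, g}  B3 = {c, g, i}  B4 = {c, e, i}  B5 = {c, d, e}  B6 = {b, c, d}  B7 = {b, c, f}
Tree: B1–B2, B2–B3, B3–B4, B4–B5, B5–B6, B6–B7

Every bag has size at most 3, so the width is 3 − 1 = 2 and tw(G) ≤ 2. Since c–h–a–g–i–e–d–b–f–c is a cycle in G, G is not acyclic. Forests are exactly the graphs of treewidth ≤ 1, so tw(G) ≥ 2. Combining the bounds, tw(G) = 2.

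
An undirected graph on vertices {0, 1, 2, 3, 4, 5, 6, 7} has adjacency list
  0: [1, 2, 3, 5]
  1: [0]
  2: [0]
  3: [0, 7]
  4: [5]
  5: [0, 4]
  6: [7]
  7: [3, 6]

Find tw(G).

A width-1 tree decomposition is:
Bags: B1 = {0, 3}  B2 = {0, 5}  B3 = {3, 7}  B4 = {0, 2}  B5 = {4, 5}  B6 = {0, 1}  B7 = {6, 7}
Tree: B1–B2, B1–B3, B2–B4, B2–B5, B1–B6, B3–B7
Every bag has size at most 2, so the width is 2 − 1 = 1 and tw(G) ≤ 1. G has an edge, so its treewidth is at least 1. The upper and lower bounds meet at 1, so that is the treewidth.

1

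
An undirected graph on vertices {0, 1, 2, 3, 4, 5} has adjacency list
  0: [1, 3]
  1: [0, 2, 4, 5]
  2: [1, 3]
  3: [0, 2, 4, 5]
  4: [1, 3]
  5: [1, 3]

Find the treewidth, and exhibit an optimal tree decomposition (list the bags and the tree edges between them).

Each bag holds 3 vertices, so the decomposition has width 2, which upper-bounds the treewidth. Since 0–1–4–3–0 is a cycle in G, G is not acyclic. Forests are exactly the graphs of treewidth ≤ 1, so tw(G) ≥ 2. Combining the bounds, tw(G) = 2.

Treewidth 2.
Bags: B1 = {0, 1, 3}  B2 = {1, 3, 4}  B3 = {1, 3, 5}  B4 = {1, 2, 3}
Tree: B1–B2, B2–B3, B3–B4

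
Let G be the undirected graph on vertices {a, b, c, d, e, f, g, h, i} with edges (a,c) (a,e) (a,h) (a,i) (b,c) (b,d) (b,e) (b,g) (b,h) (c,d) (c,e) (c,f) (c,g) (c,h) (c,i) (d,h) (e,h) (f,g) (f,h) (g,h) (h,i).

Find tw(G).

A width-3 tree decomposition is:
Bags: B1 = {b, c, g, h}  B2 = {b, c, e, h}  B3 = {a, c, e, h}  B4 = {c, f, g, h}  B5 = {a, c, h, i}  B6 = {b, c, d, h}
Tree: B1–B2, B2–B3, B1–B4, B3–B5, B2–B6
Every bag has size at most 4, so the width is 4 − 1 = 3 and tw(G) ≤ 3. For the lower bound, the 4 vertices {a, c, e, h} are pairwise adjacent, and any tree decomposition puts a clique entirely inside one bag — forcing width ≥ 3. Combining the bounds, tw(G) = 3.

3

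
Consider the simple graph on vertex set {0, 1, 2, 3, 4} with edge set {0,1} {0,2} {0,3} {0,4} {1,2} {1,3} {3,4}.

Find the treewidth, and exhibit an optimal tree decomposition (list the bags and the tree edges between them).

Treewidth 2.
One optimal decomposition is:
Bags: B1 = {0, 1, 3}  B2 = {0, 1, 2}  B3 = {0, 3, 4}
Tree: B1–B2, B1–B3

The largest bag has 3 vertices, giving width 2; this decomposition certifies tw(G) ≤ 2. For the lower bound, the 3 vertices {0, 1, 2} are pairwise adjacent, and any tree decomposition puts a clique entirely inside one bag — forcing width ≥ 2. Therefore the treewidth is 2.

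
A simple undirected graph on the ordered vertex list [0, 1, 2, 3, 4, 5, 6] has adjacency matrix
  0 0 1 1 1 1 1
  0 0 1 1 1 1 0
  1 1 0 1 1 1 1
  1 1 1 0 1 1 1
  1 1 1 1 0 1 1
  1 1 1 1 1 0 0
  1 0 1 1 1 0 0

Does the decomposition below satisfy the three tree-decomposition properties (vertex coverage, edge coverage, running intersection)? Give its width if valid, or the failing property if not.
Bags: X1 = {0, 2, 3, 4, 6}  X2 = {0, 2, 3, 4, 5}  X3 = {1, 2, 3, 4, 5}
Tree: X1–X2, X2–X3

Yes; width 4.

Vertex coverage: the bags together contain {0, 1, 2, 3, 4, 5, 6}, the full vertex set. Edge coverage: each edge of G has both endpoints in at least one bag. Running intersection: for every vertex, the bags containing it form a connected subtree. All three properties hold, so this is a valid tree decomposition of width max|bag| − 1 = 4, and hence tw(G) ≤ 4.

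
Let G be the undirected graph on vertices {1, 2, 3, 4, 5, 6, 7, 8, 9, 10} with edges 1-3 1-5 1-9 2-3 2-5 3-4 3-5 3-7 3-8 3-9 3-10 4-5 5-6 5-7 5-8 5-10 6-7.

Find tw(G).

2

A width-2 tree decomposition is:
Bags: B1 = {3, 4, 5}  B2 = {3, 5, 7}  B3 = {1, 3, 5}  B4 = {5, 6, 7}  B5 = {1, 3, 9}  B6 = {3, 5, 8}  B7 = {3, 5, 10}  B8 = {2, 3, 5}
Tree: B1–B2, B1–B3, B2–B4, B3–B5, B3–B6, B1–B7, B7–B8
The largest bag has 3 vertices, giving width 2; this decomposition certifies tw(G) ≤ 2. Conversely, {1, 3, 9} is a clique of size 3, and the vertices of any clique must share a bag in every tree decomposition; so some bag has ≥ 3 vertices and tw(G) ≥ 2. The upper and lower bounds meet at 2, so that is the treewidth.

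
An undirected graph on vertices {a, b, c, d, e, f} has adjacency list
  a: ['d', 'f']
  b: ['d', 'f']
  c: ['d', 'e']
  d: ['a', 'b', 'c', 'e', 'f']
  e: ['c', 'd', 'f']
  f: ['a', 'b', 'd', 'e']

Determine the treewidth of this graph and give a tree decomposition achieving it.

Treewidth 2.
One such decomposition:
Bags: B1 = {d, e, f}  B2 = {a, d, f}  B3 = {c, d, e}  B4 = {b, d, f}
Tree: B1–B2, B1–B3, B1–B4

Every bag has size at most 3, so the width is 3 − 1 = 2 and tw(G) ≤ 2. For the lower bound, the 3 vertices {c, d, e} are pairwise adjacent, and any tree decomposition puts a clique entirely inside one bag — forcing width ≥ 2. Therefore the treewidth is 2.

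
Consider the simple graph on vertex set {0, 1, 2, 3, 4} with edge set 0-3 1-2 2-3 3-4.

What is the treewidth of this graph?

1

A width-1 tree decomposition is:
Bags: B1 = {2, 3}  B2 = {1, 2}  B3 = {3, 4}  B4 = {0, 3}
Tree: B1–B2, B1–B3, B1–B4
Each bag holds 2 vertices, so the decomposition has width 1, which upper-bounds the treewidth. Any graph with an edge has treewidth ≥ 1, and G has the edge 2–3. Combining the bounds, tw(G) = 1.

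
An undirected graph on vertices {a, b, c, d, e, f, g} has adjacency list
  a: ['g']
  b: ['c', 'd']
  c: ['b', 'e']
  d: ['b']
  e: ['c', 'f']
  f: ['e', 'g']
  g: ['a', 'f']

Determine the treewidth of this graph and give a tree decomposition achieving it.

Treewidth 1.
Bags: B1 = {a, g}  B2 = {f, g}  B3 = {e, f}  B4 = {c, e}  B5 = {b, c}  B6 = {b, d}
Tree: B1–B2, B2–B3, B3–B4, B4–B5, B5–B6

The largest bag has 2 vertices, giving width 1; this decomposition certifies tw(G) ≤ 1. Since G has at least one edge (e.g. a–g), it is not an edgeless graph, so tw(G) ≥ 1. Hence tw(G) = 1 exactly.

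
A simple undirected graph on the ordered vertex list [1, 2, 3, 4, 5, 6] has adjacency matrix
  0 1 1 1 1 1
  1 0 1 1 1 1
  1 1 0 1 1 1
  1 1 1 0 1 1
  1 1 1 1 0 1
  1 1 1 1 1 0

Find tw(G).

A width-5 tree decomposition is:
Bags: B1 = {1, 2, 3, 4, 5, 6}
Tree: (single bag)
With just one bag of size 6, the width is 6 − 1 = 5, so tw(G) ≤ 5. On the other hand G contains the 6-clique {1, 2, 3, 4, 5, 6}. A clique must lie in a single bag of any decomposition, so no decomposition can have width below 5. Hence tw(G) = 5 exactly.

5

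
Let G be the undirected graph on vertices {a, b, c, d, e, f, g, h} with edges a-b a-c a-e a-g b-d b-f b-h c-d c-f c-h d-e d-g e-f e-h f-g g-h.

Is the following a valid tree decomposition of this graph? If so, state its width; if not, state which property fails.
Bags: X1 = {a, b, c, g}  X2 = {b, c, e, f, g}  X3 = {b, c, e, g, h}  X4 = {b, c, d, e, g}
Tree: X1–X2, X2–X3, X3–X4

No — edge (e,a) lies in no bag.

A tree decomposition must satisfy three properties: every vertex lies in some bag; for every edge, both endpoints lie together in some bag; and for every vertex, the bags containing it form a connected subtree. Here edge (e,a) lies in no bag, so the decomposition is invalid.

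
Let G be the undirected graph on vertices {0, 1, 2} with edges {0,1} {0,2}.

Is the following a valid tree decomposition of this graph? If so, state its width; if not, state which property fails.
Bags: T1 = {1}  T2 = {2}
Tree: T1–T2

No — vertex 0 appears in no bag.

A tree decomposition must satisfy three properties: every vertex lies in some bag; for every edge, both endpoints lie together in some bag; and for every vertex, the bags containing it form a connected subtree. Here vertex 0 appears in no bag, so the decomposition is invalid.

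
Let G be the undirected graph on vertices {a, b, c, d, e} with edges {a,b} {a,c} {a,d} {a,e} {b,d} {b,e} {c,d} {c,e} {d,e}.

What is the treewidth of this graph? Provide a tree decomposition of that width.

Treewidth 3.
Bags: B1 = {a, c, d, e}  B2 = {a, b, d, e}
Tree: B1–B2

Every bag has size at most 4, so the width is 4 − 1 = 3 and tw(G) ≤ 3. Conversely, {a, c, d, e} is a clique of size 4, and the vertices of any clique must share a bag in every tree decomposition; so some bag has ≥ 4 vertices and tw(G) ≥ 3. Therefore the treewidth is 3.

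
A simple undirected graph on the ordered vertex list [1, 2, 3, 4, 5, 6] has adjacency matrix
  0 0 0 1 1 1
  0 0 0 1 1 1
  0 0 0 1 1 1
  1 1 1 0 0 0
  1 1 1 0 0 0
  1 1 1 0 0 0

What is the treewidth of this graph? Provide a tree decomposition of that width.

Treewidth 3.
Bags: B1 = {2, 4, 5, 6}  B2 = {3, 4, 5, 6}  B3 = {1, 4, 5, 6}
Tree: B1–B2, B2–B3

Each bag holds 4 vertices, so the decomposition has width 3, which upper-bounds the treewidth. For the lower bound: the 4 vertex sets {2,4}, {3,5}, {6}, {1} are disjoint, each induces a connected subgraph, and every pair is joined by at least one edge of G. Contracting each set to a single vertex therefore yields K_{4} as a minor, and since treewidth is minor-monotone, tw(G) ≥ tw(K_{4}) = 3. Hence tw(G) = 3 exactly.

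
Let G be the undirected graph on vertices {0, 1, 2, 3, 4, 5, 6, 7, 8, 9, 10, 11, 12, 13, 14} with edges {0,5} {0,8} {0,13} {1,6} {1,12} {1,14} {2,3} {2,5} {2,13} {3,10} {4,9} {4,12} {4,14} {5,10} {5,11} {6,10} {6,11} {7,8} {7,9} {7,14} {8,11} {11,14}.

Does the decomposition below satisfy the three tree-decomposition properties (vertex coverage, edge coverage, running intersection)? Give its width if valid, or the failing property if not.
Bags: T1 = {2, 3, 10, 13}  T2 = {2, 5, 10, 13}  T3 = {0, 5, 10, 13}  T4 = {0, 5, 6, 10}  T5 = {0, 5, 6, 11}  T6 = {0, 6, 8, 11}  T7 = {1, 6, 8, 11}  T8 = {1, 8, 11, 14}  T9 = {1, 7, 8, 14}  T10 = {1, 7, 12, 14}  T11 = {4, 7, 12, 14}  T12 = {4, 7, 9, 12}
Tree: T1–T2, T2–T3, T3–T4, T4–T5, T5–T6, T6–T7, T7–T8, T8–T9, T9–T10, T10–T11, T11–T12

Yes; width 3.

Vertex coverage: the bags together contain {0, 1, 2, 3, 4, 5, 6, 7, 8, 9, 10, 11, 12, 13, 14}, the full vertex set. Edge coverage: each edge of G has both endpoints in at least one bag. Running intersection: for every vertex, the bags containing it form a connected subtree. All three properties hold, so this is a valid tree decomposition of width max|bag| − 1 = 3, and hence tw(G) ≤ 3.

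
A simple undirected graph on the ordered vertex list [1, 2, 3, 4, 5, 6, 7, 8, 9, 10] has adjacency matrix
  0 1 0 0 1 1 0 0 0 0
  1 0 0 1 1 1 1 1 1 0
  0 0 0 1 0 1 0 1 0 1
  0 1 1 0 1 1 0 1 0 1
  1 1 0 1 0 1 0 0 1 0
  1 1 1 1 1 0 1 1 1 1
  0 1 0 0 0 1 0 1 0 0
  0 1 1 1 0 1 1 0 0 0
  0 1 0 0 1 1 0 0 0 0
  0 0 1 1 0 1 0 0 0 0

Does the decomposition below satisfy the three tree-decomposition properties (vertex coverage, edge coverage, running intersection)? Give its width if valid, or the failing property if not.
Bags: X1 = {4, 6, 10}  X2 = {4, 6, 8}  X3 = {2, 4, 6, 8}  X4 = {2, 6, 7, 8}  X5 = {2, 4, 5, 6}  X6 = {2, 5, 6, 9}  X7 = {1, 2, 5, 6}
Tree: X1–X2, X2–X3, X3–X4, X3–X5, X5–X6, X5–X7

No — vertex 3 appears in no bag.

A tree decomposition must satisfy three properties: every vertex lies in some bag; for every edge, both endpoints lie together in some bag; and for every vertex, the bags containing it form a connected subtree. Here vertex 3 appears in no bag, so the decomposition is invalid.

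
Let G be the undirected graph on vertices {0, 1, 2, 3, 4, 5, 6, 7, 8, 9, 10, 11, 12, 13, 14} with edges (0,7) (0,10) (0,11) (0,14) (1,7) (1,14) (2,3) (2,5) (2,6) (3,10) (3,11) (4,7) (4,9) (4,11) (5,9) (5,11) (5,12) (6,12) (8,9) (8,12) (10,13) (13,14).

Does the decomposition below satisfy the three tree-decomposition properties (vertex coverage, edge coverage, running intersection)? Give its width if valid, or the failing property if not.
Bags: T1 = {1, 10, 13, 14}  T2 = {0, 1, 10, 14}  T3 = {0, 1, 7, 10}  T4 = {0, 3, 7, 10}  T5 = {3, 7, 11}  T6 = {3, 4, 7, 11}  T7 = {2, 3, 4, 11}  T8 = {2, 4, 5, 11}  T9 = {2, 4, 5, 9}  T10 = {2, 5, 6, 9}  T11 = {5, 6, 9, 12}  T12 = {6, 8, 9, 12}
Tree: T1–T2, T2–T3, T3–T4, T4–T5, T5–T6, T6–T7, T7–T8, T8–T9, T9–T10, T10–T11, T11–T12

A tree decomposition must satisfy three properties: every vertex lies in some bag; for every edge, both endpoints lie together in some bag; and for every vertex, the bags containing it form a connected subtree. Here edge (0,11) lies in no bag, so the decomposition is invalid.

No — edge (0,11) lies in no bag.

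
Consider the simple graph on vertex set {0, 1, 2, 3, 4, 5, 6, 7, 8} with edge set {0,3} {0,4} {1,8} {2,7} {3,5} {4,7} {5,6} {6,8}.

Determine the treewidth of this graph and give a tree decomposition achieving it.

Treewidth 1.
One optimal decomposition is:
Bags: B1 = {1, 8}  B2 = {6, 8}  B3 = {5, 6}  B4 = {3, 5}  B5 = {0, 3}  B6 = {0, 4}  B7 = {4, 7}  B8 = {2, 7}
Tree: B1–B2, B2–B3, B3–B4, B4–B5, B5–B6, B6–B7, B7–B8

The largest bag has 2 vertices, giving width 1; this decomposition certifies tw(G) ≤ 1. Since G has at least one edge (e.g. 1–8), it is not an edgeless graph, so tw(G) ≥ 1. Combining the bounds, tw(G) = 1.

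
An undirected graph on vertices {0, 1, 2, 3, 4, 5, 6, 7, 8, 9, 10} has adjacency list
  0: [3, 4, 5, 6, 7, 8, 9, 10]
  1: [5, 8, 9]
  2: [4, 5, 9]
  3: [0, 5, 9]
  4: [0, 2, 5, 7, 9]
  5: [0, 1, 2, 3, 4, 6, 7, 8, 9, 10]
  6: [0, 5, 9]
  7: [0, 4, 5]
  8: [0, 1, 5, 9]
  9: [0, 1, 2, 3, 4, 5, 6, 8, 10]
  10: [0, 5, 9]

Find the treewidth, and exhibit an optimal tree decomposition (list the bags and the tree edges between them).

The largest bag has 4 vertices, giving width 3; this decomposition certifies tw(G) ≤ 3. On the other hand G contains the 4-clique {0, 3, 5, 9}. A clique must lie in a single bag of any decomposition, so no decomposition can have width below 3. Hence tw(G) = 3 exactly.

Treewidth 3.
One such decomposition:
Bags: B1 = {0, 3, 5, 9}  B2 = {0, 5, 8, 9}  B3 = {0, 4, 5, 9}  B4 = {0, 5, 9, 10}  B5 = {2, 4, 5, 9}  B6 = {1, 5, 8, 9}  B7 = {0, 5, 6, 9}  B8 = {0, 4, 5, 7}
Tree: B1–B2, B2–B3, B3–B4, B3–B5, B2–B6, B2–B7, B3–B8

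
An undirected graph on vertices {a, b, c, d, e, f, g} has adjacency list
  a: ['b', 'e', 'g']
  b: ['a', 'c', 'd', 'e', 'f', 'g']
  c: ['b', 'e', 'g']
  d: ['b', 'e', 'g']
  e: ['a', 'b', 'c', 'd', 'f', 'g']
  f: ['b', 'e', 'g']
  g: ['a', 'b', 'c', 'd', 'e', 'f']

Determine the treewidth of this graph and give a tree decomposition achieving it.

Treewidth 3.
One such decomposition:
Bags: B1 = {b, d, e, g}  B2 = {a, b, e, g}  B3 = {b, c, e, g}  B4 = {b, e, f, g}
Tree: B1–B2, B2–B3, B3–B4

Every bag has size at most 4, so the width is 4 − 1 = 3 and tw(G) ≤ 3. On the other hand G contains the 4-clique {b, d, e, g}. A clique must lie in a single bag of any decomposition, so no decomposition can have width below 3. Combining the bounds, tw(G) = 3.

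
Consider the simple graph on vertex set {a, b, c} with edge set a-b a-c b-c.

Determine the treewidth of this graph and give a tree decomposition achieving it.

With just one bag of size 3, the width is 3 − 1 = 2, so tw(G) ≤ 2. For the lower bound, the 3 vertices {a, b, c} are pairwise adjacent, and any tree decomposition puts a clique entirely inside one bag — forcing width ≥ 2. Combining the bounds, tw(G) = 2.

Treewidth 2.
One such decomposition:
Bags: B1 = {a, b, c}
Tree: (single bag)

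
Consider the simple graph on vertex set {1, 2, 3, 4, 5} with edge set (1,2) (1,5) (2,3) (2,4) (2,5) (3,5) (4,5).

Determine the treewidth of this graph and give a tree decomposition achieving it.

Treewidth 2.
Bags: B1 = {2, 3, 5}  B2 = {2, 4, 5}  B3 = {1, 2, 5}
Tree: B1–B2, B1–B3

The largest bag has 3 vertices, giving width 2; this decomposition certifies tw(G) ≤ 2. On the other hand G contains the 3-clique {1, 2, 5}. A clique must lie in a single bag of any decomposition, so no decomposition can have width below 2. Therefore the treewidth is 2.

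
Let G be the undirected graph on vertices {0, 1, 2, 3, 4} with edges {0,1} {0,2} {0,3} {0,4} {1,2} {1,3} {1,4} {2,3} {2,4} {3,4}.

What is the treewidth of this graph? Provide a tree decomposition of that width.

A single bag containing all 5 vertices is trivially a valid decomposition of width 4. Conversely, {0, 1, 2, 3, 4} is a clique of size 5, and the vertices of any clique must share a bag in every tree decomposition; so some bag has ≥ 5 vertices and tw(G) ≥ 4. The upper and lower bounds meet at 4, so that is the treewidth.

Treewidth 4.
One such decomposition:
Bags: B1 = {0, 1, 2, 3, 4}
Tree: (single bag)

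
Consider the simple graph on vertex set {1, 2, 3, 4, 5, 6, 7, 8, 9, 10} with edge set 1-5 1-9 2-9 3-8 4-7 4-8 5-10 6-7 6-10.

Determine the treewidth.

1

A width-1 tree decomposition is:
Bags: B1 = {3, 8}  B2 = {4, 8}  B3 = {4, 7}  B4 = {6, 7}  B5 = {6, 10}  B6 = {5, 10}  B7 = {1, 5}  B8 = {1, 9}  B9 = {2, 9}
Tree: B1–B2, B2–B3, B3–B4, B4–B5, B5–B6, B6–B7, B7–B8, B8–B9
Every bag has size at most 2, so the width is 2 − 1 = 1 and tw(G) ≤ 1. G has an edge, so its treewidth is at least 1. Combining the bounds, tw(G) = 1.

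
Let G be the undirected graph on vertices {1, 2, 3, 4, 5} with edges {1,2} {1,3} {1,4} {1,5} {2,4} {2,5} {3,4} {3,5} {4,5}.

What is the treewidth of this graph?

3

A width-3 tree decomposition is:
Bags: B1 = {1, 3, 4, 5}  B2 = {1, 2, 4, 5}
Tree: B1–B2
Every bag has size at most 4, so the width is 4 − 1 = 3 and tw(G) ≤ 3. Conversely, {1, 2, 4, 5} is a clique of size 4, and the vertices of any clique must share a bag in every tree decomposition; so some bag has ≥ 4 vertices and tw(G) ≥ 3. The upper and lower bounds meet at 3, so that is the treewidth.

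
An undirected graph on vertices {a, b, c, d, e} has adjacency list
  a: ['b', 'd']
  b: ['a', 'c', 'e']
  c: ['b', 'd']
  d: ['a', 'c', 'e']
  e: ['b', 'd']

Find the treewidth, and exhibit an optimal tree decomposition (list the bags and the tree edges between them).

Treewidth 2.
One optimal decomposition is:
Bags: B1 = {a, b, d}  B2 = {b, c, d}  B3 = {b, d, e}
Tree: B1–B2, B2–B3

The largest bag has 3 vertices, giving width 2; this decomposition certifies tw(G) ≤ 2. For the lower bound, G contains the cycle a–b–c–d–a, so G is not a forest; only forests have treewidth ≤ 1, hence tw(G) ≥ 2. Therefore the treewidth is 2.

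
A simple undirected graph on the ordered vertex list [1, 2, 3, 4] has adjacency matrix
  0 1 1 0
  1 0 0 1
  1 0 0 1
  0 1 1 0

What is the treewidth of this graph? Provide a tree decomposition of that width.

Treewidth 2.
One optimal decomposition is:
Bags: B1 = {1, 2, 4}  B2 = {1, 3, 4}
Tree: B1–B2

The largest bag has 3 vertices, giving width 2; this decomposition certifies tw(G) ≤ 2. Since 1–2–4–3–1 is a cycle in G, G is not acyclic. Forests are exactly the graphs of treewidth ≤ 1, so tw(G) ≥ 2. Combining the bounds, tw(G) = 2.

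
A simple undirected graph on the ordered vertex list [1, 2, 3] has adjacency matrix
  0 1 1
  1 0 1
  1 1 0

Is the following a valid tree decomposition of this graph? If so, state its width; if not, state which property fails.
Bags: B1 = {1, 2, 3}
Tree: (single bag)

Every vertex of G appears in some bag (union = {1, 2, 3}); every edge is covered by a bag; and for each vertex v the set of bags containing v is connected in the bag tree. The decomposition is therefore valid. The largest bag has 3 vertices, so the width is 2.

Yes; width 2.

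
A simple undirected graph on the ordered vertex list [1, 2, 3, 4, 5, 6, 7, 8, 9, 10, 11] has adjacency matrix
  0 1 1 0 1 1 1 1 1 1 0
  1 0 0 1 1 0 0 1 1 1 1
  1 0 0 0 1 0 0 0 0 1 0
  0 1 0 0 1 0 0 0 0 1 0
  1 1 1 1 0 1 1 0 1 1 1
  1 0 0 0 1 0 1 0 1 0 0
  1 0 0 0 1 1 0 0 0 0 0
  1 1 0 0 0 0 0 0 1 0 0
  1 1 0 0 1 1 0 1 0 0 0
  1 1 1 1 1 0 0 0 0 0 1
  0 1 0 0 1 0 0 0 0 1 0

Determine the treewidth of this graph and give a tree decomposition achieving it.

Treewidth 3.
One optimal decomposition is:
Bags: B1 = {1, 2, 5, 10}  B2 = {2, 4, 5, 10}  B3 = {1, 2, 5, 9}  B4 = {1, 2, 8, 9}  B5 = {1, 3, 5, 10}  B6 = {1, 5, 6, 9}  B7 = {2, 5, 10, 11}  B8 = {1, 5, 6, 7}
Tree: B1–B2, B1–B3, B3–B4, B1–B5, B3–B6, B2–B7, B6–B8

Each bag holds 4 vertices, so the decomposition has width 3, which upper-bounds the treewidth. For the lower bound, the 4 vertices {1, 2, 8, 9} are pairwise adjacent, and any tree decomposition puts a clique entirely inside one bag — forcing width ≥ 3. Combining the bounds, tw(G) = 3.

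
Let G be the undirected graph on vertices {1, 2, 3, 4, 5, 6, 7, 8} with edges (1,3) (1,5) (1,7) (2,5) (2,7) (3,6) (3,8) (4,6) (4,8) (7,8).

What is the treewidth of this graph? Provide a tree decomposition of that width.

Each bag holds 3 vertices, so the decomposition has width 2, which upper-bounds the treewidth. The edges 4–6–3–8–4 form a cycle, so G is not a tree and its treewidth is at least 2. Combining the bounds, tw(G) = 2.

Treewidth 2.
Bags: B1 = {4, 6, 8}  B2 = {3, 6, 8}  B3 = {3, 7, 8}  B4 = {1, 3, 7}  B5 = {1, 2, 7}  B6 = {1, 2, 5}
Tree: B1–B2, B2–B3, B3–B4, B4–B5, B5–B6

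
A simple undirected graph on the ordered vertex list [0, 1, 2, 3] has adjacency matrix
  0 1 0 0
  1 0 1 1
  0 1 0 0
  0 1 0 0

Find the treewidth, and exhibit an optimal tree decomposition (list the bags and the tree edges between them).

Each bag holds 2 vertices, so the decomposition has width 1, which upper-bounds the treewidth. G has an edge, so its treewidth is at least 1. Combining the bounds, tw(G) = 1.

Treewidth 1.
One optimal decomposition is:
Bags: B1 = {1, 2}  B2 = {1, 3}  B3 = {0, 1}
Tree: B1–B2, B1–B3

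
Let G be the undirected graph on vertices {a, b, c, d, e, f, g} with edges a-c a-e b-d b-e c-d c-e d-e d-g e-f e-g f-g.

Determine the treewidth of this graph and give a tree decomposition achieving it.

The largest bag has 3 vertices, giving width 2; this decomposition certifies tw(G) ≤ 2. Conversely, {d, e, g} is a clique of size 3, and the vertices of any clique must share a bag in every tree decomposition; so some bag has ≥ 3 vertices and tw(G) ≥ 2. Hence tw(G) = 2 exactly.

Treewidth 2.
One such decomposition:
Bags: B1 = {d, e, g}  B2 = {c, d, e}  B3 = {b, d, e}  B4 = {e, f, g}  B5 = {a, c, e}
Tree: B1–B2, B2–B3, B1–B4, B2–B5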